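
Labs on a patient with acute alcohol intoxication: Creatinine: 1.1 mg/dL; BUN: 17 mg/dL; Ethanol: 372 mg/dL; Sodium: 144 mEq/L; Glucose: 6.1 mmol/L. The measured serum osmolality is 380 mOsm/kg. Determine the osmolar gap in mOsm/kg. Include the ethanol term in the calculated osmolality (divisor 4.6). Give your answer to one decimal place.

-1.0 mOsm/kg

Calculated osmolality = 2·Na + glucose + BUN/2.8 + ethanol/4.6
= 2·144 + 6.1 + 17/2.8 + 372/4.6
= 288 + 6.10 + 6.07 + 80.87
= 381.04 mOsm/kg ≈ 381.0 mOsm/kg
Osmolar gap = measured − calculated = 380 − 381.0 = -1.0 mOsm/kg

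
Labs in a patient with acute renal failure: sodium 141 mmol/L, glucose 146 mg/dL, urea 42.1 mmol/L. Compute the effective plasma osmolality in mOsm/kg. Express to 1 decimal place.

290.1 mOsm/kg

Effective osmolality excludes urea (freely permeant across cell membranes):
2·Na + glucose/18
= 2·141 + 146/18
= 282 + 8.11
= 290.11 mOsm/kg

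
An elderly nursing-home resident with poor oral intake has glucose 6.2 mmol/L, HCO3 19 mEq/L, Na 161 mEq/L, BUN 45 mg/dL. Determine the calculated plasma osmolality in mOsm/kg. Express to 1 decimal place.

Calculated osmolality = 2·Na + glucose + BUN/2.8
= 2·161 + 6.2 + 45/2.8
= 322 + 6.20 + 16.07
= 344.27 mOsm/kg

344.3 mOsm/kg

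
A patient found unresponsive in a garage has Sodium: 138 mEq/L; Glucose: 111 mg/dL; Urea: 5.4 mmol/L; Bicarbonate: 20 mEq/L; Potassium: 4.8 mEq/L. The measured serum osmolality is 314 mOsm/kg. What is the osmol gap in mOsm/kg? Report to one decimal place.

26.4 mOsm/kg

Calculated osmolality = 2·Na + glucose/18 + urea
= 2·138 + 111/18 + 5.4
= 276 + 6.17 + 5.40
= 287.57 mOsm/kg ≈ 287.6 mOsm/kg
Osmolar gap = measured − calculated = 314 − 287.6 = 26.4 mOsm/kg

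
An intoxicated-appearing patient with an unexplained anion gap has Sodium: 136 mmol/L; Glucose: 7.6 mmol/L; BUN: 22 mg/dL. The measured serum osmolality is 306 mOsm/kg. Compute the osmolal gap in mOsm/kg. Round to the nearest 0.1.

Calculated osmolality = 2·Na + glucose + BUN/2.8
= 2·136 + 7.6 + 22/2.8
= 272 + 7.60 + 7.86
= 287.46 mOsm/kg ≈ 287.5 mOsm/kg
Osmolar gap = measured − calculated = 306 − 287.5 = 18.5 mOsm/kg

18.5 mOsm/kg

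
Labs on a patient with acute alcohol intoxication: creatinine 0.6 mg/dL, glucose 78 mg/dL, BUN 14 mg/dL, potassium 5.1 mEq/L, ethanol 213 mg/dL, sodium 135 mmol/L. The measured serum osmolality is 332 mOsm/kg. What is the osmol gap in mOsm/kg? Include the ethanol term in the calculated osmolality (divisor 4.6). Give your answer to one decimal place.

6.4 mOsm/kg

Calculated osmolality = 2·Na + glucose/18 + BUN/2.8 + ethanol/4.6
= 2·135 + 78/18 + 14/2.8 + 213/4.6
= 270 + 4.33 + 5 + 46.30
= 325.63 mOsm/kg ≈ 325.6 mOsm/kg
Osmolar gap = measured − calculated = 332 − 325.6 = 6.4 mOsm/kg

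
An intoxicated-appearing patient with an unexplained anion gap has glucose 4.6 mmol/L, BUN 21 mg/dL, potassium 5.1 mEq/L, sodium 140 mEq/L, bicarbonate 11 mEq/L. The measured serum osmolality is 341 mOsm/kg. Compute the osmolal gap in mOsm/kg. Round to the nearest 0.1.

Calculated osmolality = 2·Na + glucose + BUN/2.8
= 2·140 + 4.6 + 21/2.8
= 280 + 4.60 + 7.50
= 292.1 mOsm/kg ≈ 292.1 mOsm/kg
Osmolar gap = measured − calculated = 341 − 292.1 = 48.9 mOsm/kg

48.9 mOsm/kg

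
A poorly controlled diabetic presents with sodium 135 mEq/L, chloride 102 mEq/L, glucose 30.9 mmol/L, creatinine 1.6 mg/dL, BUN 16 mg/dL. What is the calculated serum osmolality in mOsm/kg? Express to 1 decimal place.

Calculated osmolality = 2·Na + glucose + BUN/2.8
= 2·135 + 30.9 + 16/2.8
= 270 + 30.90 + 5.71
= 306.61 mOsm/kg

306.6 mOsm/kg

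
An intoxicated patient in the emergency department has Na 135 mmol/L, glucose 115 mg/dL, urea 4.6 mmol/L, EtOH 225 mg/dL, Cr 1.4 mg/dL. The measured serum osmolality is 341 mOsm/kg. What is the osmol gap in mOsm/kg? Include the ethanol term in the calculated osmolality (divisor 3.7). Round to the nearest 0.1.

Calculated osmolality = 2·Na + glucose/18 + urea + ethanol/3.7
= 2·135 + 115/18 + 4.6 + 225/3.7
= 270 + 6.39 + 4.60 + 60.81
= 341.8 mOsm/kg ≈ 341.8 mOsm/kg
Osmolar gap = measured − calculated = 341 − 341.8 = -0.8 mOsm/kg

-0.8 mOsm/kg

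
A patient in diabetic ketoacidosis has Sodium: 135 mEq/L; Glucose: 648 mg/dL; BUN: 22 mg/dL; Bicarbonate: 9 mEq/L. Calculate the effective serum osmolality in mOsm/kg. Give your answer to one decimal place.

Effective osmolality excludes urea (freely permeant across cell membranes):
2·Na + glucose/18
= 2·135 + 648/18
= 270 + 36
= 306 mOsm/kg

306.0 mOsm/kg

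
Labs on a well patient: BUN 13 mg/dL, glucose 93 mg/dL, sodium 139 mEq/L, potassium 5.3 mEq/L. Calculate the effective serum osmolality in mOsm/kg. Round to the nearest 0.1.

Effective osmolality excludes urea (freely permeant across cell membranes):
2·Na + glucose/18
= 2·139 + 93/18
= 278 + 5.17
= 283.17 mOsm/kg

283.2 mOsm/kg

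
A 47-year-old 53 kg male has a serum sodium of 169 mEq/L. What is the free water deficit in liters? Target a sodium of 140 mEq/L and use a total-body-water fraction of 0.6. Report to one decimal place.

6.6 L

TBW = 0.6 · 53 = 31.8 L
Free water deficit = TBW · (Na/140 − 1)
= 31.8 · (169/140 − 1)
= 31.8 · 0.2071
= 6.59 L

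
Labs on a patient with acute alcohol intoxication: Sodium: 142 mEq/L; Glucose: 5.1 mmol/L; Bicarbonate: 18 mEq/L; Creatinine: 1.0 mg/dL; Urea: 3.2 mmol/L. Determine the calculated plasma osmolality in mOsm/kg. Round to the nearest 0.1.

Calculated osmolality = 2·Na + glucose + urea
= 2·142 + 5.1 + 3.2
= 284 + 5.10 + 3.20
= 292.3 mOsm/kg

292.3 mOsm/kg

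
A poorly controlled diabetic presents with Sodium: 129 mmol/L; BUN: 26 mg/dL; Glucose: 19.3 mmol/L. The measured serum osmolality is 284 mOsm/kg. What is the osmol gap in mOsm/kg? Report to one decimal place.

-2.6 mOsm/kg

Calculated osmolality = 2·Na + glucose + BUN/2.8
= 2·129 + 19.3 + 26/2.8
= 258 + 19.30 + 9.29
= 286.59 mOsm/kg ≈ 286.6 mOsm/kg
Osmolar gap = measured − calculated = 284 − 286.6 = -2.6 mOsm/kg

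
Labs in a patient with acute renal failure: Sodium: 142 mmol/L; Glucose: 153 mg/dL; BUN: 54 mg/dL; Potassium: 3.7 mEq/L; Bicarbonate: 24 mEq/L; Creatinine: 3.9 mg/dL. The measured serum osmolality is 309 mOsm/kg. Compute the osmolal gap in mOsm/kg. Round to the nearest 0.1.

-2.8 mOsm/kg

Calculated osmolality = 2·Na + glucose/18 + BUN/2.8
= 2·142 + 153/18 + 54/2.8
= 284 + 8.50 + 19.29
= 311.79 mOsm/kg ≈ 311.8 mOsm/kg
Osmolar gap = measured − calculated = 309 − 311.8 = -2.8 mOsm/kg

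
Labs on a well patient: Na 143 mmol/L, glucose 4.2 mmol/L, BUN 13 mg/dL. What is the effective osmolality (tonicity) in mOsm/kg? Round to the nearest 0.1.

290.2 mOsm/kg

Effective osmolality excludes urea (freely permeant across cell membranes):
2·Na + glucose
= 2·143 + 4.2
= 286 + 4.2
= 290.2 mOsm/kg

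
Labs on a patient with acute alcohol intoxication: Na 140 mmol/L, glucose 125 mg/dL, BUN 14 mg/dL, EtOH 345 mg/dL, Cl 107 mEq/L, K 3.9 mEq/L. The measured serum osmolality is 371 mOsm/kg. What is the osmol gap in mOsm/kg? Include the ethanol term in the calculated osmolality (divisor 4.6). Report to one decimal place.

4.1 mOsm/kg

Calculated osmolality = 2·Na + glucose/18 + BUN/2.8 + ethanol/4.6
= 2·140 + 125/18 + 14/2.8 + 345/4.6
= 280 + 6.94 + 5 + 75
= 366.94 mOsm/kg ≈ 366.9 mOsm/kg
Osmolar gap = measured − calculated = 371 − 366.9 = 4.1 mOsm/kg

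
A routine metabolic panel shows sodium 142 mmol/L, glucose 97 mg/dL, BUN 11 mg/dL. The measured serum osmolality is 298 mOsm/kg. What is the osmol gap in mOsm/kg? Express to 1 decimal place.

Calculated osmolality = 2·Na + glucose/18 + BUN/2.8
= 2·142 + 97/18 + 11/2.8
= 284 + 5.39 + 3.93
= 293.32 mOsm/kg ≈ 293.3 mOsm/kg
Osmolar gap = measured − calculated = 298 − 293.3 = 4.7 mOsm/kg

4.7 mOsm/kg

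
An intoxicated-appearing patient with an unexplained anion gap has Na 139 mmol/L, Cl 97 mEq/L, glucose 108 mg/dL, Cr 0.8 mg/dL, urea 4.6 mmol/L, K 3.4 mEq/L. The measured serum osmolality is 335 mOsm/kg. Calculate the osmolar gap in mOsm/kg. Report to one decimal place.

46.4 mOsm/kg

Calculated osmolality = 2·Na + glucose/18 + urea
= 2·139 + 108/18 + 4.6
= 278 + 6 + 4.60
= 288.6 mOsm/kg ≈ 288.6 mOsm/kg
Osmolar gap = measured − calculated = 335 − 288.6 = 46.4 mOsm/kg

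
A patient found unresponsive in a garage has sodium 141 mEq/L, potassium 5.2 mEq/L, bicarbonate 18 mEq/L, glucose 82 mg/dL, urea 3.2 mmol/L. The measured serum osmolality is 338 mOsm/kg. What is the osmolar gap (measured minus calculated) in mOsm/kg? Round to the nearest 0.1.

48.2 mOsm/kg

Calculated osmolality = 2·Na + glucose/18 + urea
= 2·141 + 82/18 + 3.2
= 282 + 4.56 + 3.20
= 289.76 mOsm/kg ≈ 289.8 mOsm/kg
Osmolar gap = measured − calculated = 338 − 289.8 = 48.2 mOsm/kg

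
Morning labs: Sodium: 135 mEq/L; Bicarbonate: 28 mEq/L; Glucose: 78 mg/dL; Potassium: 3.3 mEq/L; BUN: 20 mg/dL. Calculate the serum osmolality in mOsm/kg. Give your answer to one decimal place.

Calculated osmolality = 2·Na + glucose/18 + BUN/2.8
= 2·135 + 78/18 + 20/2.8
= 270 + 4.33 + 7.14
= 281.47 mOsm/kg

281.5 mOsm/kg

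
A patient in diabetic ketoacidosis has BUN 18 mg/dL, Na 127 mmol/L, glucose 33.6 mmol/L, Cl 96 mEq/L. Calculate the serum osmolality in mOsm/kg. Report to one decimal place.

294.0 mOsm/kg

Calculated osmolality = 2·Na + glucose + BUN/2.8
= 2·127 + 33.6 + 18/2.8
= 254 + 33.60 + 6.43
= 294.03 mOsm/kg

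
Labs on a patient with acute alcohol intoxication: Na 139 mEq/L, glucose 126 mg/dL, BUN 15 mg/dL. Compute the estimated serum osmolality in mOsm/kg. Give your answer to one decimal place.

Calculated osmolality = 2·Na + glucose/18 + BUN/2.8
= 2·139 + 126/18 + 15/2.8
= 278 + 7 + 5.36
= 290.36 mOsm/kg

290.4 mOsm/kg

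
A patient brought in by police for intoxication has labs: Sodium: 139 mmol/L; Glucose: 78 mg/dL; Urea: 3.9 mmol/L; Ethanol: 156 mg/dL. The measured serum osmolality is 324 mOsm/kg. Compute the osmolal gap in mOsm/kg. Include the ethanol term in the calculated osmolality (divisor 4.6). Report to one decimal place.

Calculated osmolality = 2·Na + glucose/18 + urea + ethanol/4.6
= 2·139 + 78/18 + 3.9 + 156/4.6
= 278 + 4.33 + 3.90 + 33.91
= 320.14 mOsm/kg ≈ 320.1 mOsm/kg
Osmolar gap = measured − calculated = 324 − 320.1 = 3.9 mOsm/kg

3.9 mOsm/kg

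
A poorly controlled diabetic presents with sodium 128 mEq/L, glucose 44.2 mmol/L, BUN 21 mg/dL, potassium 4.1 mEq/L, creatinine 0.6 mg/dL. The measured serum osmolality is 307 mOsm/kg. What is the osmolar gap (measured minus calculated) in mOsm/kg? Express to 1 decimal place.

Calculated osmolality = 2·Na + glucose + BUN/2.8
= 2·128 + 44.2 + 21/2.8
= 256 + 44.20 + 7.50
= 307.7 mOsm/kg ≈ 307.7 mOsm/kg
Osmolar gap = measured − calculated = 307 − 307.7 = -0.7 mOsm/kg

-0.7 mOsm/kg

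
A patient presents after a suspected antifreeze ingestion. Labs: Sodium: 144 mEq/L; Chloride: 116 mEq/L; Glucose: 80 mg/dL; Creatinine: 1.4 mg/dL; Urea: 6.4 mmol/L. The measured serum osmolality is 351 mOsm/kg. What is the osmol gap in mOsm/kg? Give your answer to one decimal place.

52.2 mOsm/kg

Calculated osmolality = 2·Na + glucose/18 + urea
= 2·144 + 80/18 + 6.4
= 288 + 4.44 + 6.40
= 298.84 mOsm/kg ≈ 298.8 mOsm/kg
Osmolar gap = measured − calculated = 351 − 298.8 = 52.2 mOsm/kg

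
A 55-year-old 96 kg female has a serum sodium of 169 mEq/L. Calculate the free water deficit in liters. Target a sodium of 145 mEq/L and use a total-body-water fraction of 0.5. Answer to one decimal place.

7.9 L

TBW = 0.5 · 96 = 48 L
Free water deficit = TBW · (Na/145 − 1)
= 48 · (169/145 − 1)
= 48 · 0.1655
= 7.94 L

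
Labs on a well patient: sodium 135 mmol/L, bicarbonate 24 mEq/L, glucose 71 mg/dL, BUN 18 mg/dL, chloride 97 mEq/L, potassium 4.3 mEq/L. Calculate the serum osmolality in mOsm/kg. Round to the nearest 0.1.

280.4 mOsm/kg

Calculated osmolality = 2·Na + glucose/18 + BUN/2.8
= 2·135 + 71/18 + 18/2.8
= 270 + 3.94 + 6.43
= 280.37 mOsm/kg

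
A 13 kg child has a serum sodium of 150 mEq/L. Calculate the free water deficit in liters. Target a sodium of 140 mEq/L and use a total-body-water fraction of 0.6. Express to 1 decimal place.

TBW = 0.6 · 13 = 7.8 L
Free water deficit = TBW · (Na/140 − 1)
= 7.8 · (150/140 − 1)
= 7.8 · 0.0714
= 0.56 L

0.6 L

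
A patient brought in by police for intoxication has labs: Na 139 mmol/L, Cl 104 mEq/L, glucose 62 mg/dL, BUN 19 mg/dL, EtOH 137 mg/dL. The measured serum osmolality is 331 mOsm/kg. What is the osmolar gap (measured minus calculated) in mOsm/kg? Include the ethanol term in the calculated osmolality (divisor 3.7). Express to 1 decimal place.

5.7 mOsm/kg

Calculated osmolality = 2·Na + glucose/18 + BUN/2.8 + ethanol/3.7
= 2·139 + 62/18 + 19/2.8 + 137/3.7
= 278 + 3.44 + 6.79 + 37.03
= 325.26 mOsm/kg ≈ 325.3 mOsm/kg
Osmolar gap = measured − calculated = 331 − 325.3 = 5.7 mOsm/kg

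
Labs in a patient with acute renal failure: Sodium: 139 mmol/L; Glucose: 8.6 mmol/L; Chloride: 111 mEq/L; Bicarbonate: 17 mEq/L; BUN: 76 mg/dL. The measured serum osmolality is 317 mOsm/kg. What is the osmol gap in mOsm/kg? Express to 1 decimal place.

Calculated osmolality = 2·Na + glucose + BUN/2.8
= 2·139 + 8.6 + 76/2.8
= 278 + 8.60 + 27.14
= 313.74 mOsm/kg ≈ 313.7 mOsm/kg
Osmolar gap = measured − calculated = 317 − 313.7 = 3.3 mOsm/kg

3.3 mOsm/kg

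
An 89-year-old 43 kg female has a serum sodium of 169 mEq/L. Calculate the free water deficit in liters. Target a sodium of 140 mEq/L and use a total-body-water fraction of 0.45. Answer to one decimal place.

4.0 L

TBW = 0.45 · 43 = 19.35 L
Free water deficit = TBW · (Na/140 − 1)
= 19.35 · (169/140 − 1)
= 19.35 · 0.2071
= 4.01 L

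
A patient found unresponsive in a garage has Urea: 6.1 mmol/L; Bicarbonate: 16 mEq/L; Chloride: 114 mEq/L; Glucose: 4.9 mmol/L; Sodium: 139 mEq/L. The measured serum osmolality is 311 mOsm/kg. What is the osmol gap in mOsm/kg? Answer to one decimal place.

22.0 mOsm/kg

Calculated osmolality = 2·Na + glucose + urea
= 2·139 + 4.9 + 6.1
= 278 + 4.90 + 6.10
= 289 mOsm/kg ≈ 289.0 mOsm/kg
Osmolar gap = measured − calculated = 311 − 289.0 = 22.0 mOsm/kg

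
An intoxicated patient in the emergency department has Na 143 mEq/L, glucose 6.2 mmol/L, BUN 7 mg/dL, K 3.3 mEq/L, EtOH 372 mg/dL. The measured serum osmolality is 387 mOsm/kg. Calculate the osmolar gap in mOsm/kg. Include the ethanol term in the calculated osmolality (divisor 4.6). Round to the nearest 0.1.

Calculated osmolality = 2·Na + glucose + BUN/2.8 + ethanol/4.6
= 2·143 + 6.2 + 7/2.8 + 372/4.6
= 286 + 6.20 + 2.50 + 80.87
= 375.57 mOsm/kg ≈ 375.6 mOsm/kg
Osmolar gap = measured − calculated = 387 − 375.6 = 11.4 mOsm/kg

11.4 mOsm/kg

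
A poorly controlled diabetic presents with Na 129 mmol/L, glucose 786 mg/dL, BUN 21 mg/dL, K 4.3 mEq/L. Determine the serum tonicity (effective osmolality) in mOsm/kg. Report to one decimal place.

301.7 mOsm/kg

Effective osmolality excludes urea (freely permeant across cell membranes):
2·Na + glucose/18
= 2·129 + 786/18
= 258 + 43.67
= 301.67 mOsm/kg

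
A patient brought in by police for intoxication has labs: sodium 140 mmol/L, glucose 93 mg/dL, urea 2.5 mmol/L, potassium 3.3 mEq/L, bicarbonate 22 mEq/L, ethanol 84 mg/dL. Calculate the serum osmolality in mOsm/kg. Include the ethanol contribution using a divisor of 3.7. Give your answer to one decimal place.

310.4 mOsm/kg

Calculated osmolality = 2·Na + glucose/18 + urea + ethanol/3.7
= 2·140 + 93/18 + 2.5 + 84/3.7
= 280 + 5.17 + 2.50 + 22.70
= 310.37 mOsm/kg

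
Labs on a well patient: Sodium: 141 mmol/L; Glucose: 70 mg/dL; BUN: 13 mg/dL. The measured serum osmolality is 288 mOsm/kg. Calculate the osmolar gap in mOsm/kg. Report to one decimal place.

-2.5 mOsm/kg

Calculated osmolality = 2·Na + glucose/18 + BUN/2.8
= 2·141 + 70/18 + 13/2.8
= 282 + 3.89 + 4.64
= 290.53 mOsm/kg ≈ 290.5 mOsm/kg
Osmolar gap = measured − calculated = 288 − 290.5 = -2.5 mOsm/kg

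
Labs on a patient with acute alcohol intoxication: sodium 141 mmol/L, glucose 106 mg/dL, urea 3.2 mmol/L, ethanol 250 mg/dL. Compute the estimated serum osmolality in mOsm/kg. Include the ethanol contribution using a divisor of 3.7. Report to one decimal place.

Calculated osmolality = 2·Na + glucose/18 + urea + ethanol/3.7
= 2·141 + 106/18 + 3.2 + 250/3.7
= 282 + 5.89 + 3.20 + 67.57
= 358.66 mOsm/kg

358.7 mOsm/kg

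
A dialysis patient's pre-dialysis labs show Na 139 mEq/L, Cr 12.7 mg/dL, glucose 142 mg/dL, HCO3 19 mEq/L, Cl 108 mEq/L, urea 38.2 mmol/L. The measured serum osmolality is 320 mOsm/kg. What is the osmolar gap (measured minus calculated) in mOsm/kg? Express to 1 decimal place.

Calculated osmolality = 2·Na + glucose/18 + urea
= 2·139 + 142/18 + 38.2
= 278 + 7.89 + 38.20
= 324.09 mOsm/kg ≈ 324.1 mOsm/kg
Osmolar gap = measured − calculated = 320 − 324.1 = -4.1 mOsm/kg

-4.1 mOsm/kg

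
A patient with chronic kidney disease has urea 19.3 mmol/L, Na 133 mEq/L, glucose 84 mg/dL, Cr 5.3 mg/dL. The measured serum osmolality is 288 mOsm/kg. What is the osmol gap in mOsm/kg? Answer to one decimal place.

Calculated osmolality = 2·Na + glucose/18 + urea
= 2·133 + 84/18 + 19.3
= 266 + 4.67 + 19.30
= 289.97 mOsm/kg ≈ 290.0 mOsm/kg
Osmolar gap = measured − calculated = 288 − 290.0 = -2.0 mOsm/kg

-2.0 mOsm/kg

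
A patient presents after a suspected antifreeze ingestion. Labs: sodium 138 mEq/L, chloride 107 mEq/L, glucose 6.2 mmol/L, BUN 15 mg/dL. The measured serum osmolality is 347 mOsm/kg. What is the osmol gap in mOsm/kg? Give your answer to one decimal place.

59.4 mOsm/kg

Calculated osmolality = 2·Na + glucose + BUN/2.8
= 2·138 + 6.2 + 15/2.8
= 276 + 6.20 + 5.36
= 287.56 mOsm/kg ≈ 287.6 mOsm/kg
Osmolar gap = measured − calculated = 347 − 287.6 = 59.4 mOsm/kg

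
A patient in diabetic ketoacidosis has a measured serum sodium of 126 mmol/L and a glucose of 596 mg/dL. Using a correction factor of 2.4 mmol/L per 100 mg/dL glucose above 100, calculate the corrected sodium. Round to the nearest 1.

Corrected Na = measured Na + 2.4 · (glucose − 100)/100
= 126 + 2.4 · (596 − 100)/100
= 126 + 11.9
= 137.9 mmol/L

138 mmol/L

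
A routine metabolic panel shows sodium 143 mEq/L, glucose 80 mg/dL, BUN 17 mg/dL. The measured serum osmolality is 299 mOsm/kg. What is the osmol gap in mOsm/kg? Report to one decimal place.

2.5 mOsm/kg

Calculated osmolality = 2·Na + glucose/18 + BUN/2.8
= 2·143 + 80/18 + 17/2.8
= 286 + 4.44 + 6.07
= 296.51 mOsm/kg ≈ 296.5 mOsm/kg
Osmolar gap = measured − calculated = 299 − 296.5 = 2.5 mOsm/kg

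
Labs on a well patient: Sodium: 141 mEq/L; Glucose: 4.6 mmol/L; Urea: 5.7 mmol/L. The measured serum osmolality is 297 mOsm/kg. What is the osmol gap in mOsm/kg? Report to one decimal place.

Calculated osmolality = 2·Na + glucose + urea
= 2·141 + 4.6 + 5.7
= 282 + 4.60 + 5.70
= 292.3 mOsm/kg ≈ 292.3 mOsm/kg
Osmolar gap = measured − calculated = 297 − 292.3 = 4.7 mOsm/kg

4.7 mOsm/kg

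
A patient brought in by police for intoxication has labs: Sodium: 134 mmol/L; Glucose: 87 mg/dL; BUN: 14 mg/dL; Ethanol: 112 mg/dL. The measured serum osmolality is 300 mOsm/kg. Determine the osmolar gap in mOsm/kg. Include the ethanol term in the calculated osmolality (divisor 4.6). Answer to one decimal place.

-2.2 mOsm/kg

Calculated osmolality = 2·Na + glucose/18 + BUN/2.8 + ethanol/4.6
= 2·134 + 87/18 + 14/2.8 + 112/4.6
= 268 + 4.83 + 5 + 24.35
= 302.18 mOsm/kg ≈ 302.2 mOsm/kg
Osmolar gap = measured − calculated = 300 − 302.2 = -2.2 mOsm/kg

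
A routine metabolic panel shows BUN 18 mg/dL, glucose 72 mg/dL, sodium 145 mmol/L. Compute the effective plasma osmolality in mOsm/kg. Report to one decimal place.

Effective osmolality excludes urea (freely permeant across cell membranes):
2·Na + glucose/18
= 2·145 + 72/18
= 290 + 4
= 294 mOsm/kg

294.0 mOsm/kg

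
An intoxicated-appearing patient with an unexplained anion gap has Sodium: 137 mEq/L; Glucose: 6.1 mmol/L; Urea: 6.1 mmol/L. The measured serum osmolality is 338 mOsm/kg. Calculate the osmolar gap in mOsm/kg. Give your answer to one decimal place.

51.8 mOsm/kg

Calculated osmolality = 2·Na + glucose + urea
= 2·137 + 6.1 + 6.1
= 274 + 6.10 + 6.10
= 286.2 mOsm/kg ≈ 286.2 mOsm/kg
Osmolar gap = measured − calculated = 338 − 286.2 = 51.8 mOsm/kg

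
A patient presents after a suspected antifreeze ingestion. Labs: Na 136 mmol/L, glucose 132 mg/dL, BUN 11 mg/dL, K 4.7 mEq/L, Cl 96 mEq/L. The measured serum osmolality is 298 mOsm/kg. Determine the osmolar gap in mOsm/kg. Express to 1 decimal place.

Calculated osmolality = 2·Na + glucose/18 + BUN/2.8
= 2·136 + 132/18 + 11/2.8
= 272 + 7.33 + 3.93
= 283.26 mOsm/kg ≈ 283.3 mOsm/kg
Osmolar gap = measured − calculated = 298 − 283.3 = 14.7 mOsm/kg

14.7 mOsm/kg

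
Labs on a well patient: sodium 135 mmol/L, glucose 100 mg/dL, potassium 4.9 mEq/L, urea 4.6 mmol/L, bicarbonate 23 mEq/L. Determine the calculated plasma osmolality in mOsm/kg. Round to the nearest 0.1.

280.2 mOsm/kg

Calculated osmolality = 2·Na + glucose/18 + urea
= 2·135 + 100/18 + 4.6
= 270 + 5.56 + 4.60
= 280.16 mOsm/kg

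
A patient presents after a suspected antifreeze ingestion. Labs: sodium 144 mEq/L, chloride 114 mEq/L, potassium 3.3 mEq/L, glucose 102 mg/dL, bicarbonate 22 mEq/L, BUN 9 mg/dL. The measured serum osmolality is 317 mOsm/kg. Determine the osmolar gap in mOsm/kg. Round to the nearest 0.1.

20.1 mOsm/kg

Calculated osmolality = 2·Na + glucose/18 + BUN/2.8
= 2·144 + 102/18 + 9/2.8
= 288 + 5.67 + 3.21
= 296.88 mOsm/kg ≈ 296.9 mOsm/kg
Osmolar gap = measured − calculated = 317 − 296.9 = 20.1 mOsm/kg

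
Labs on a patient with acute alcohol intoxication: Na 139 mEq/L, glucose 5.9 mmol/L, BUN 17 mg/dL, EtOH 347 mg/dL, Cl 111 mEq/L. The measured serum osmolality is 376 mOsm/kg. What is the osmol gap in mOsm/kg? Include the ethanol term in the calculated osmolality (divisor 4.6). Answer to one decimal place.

10.6 mOsm/kg

Calculated osmolality = 2·Na + glucose + BUN/2.8 + ethanol/4.6
= 2·139 + 5.9 + 17/2.8 + 347/4.6
= 278 + 5.90 + 6.07 + 75.43
= 365.4 mOsm/kg ≈ 365.4 mOsm/kg
Osmolar gap = measured − calculated = 376 − 365.4 = 10.6 mOsm/kg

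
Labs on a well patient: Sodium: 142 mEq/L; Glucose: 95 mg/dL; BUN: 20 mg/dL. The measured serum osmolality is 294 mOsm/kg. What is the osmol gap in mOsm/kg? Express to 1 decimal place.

Calculated osmolality = 2·Na + glucose/18 + BUN/2.8
= 2·142 + 95/18 + 20/2.8
= 284 + 5.28 + 7.14
= 296.42 mOsm/kg ≈ 296.4 mOsm/kg
Osmolar gap = measured − calculated = 294 − 296.4 = -2.4 mOsm/kg

-2.4 mOsm/kg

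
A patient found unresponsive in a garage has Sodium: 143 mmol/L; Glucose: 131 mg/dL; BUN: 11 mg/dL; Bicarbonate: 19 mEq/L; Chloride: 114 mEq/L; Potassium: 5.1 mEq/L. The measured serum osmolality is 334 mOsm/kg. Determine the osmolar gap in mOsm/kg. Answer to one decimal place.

Calculated osmolality = 2·Na + glucose/18 + BUN/2.8
= 2·143 + 131/18 + 11/2.8
= 286 + 7.28 + 3.93
= 297.21 mOsm/kg ≈ 297.2 mOsm/kg
Osmolar gap = measured − calculated = 334 − 297.2 = 36.8 mOsm/kg

36.8 mOsm/kg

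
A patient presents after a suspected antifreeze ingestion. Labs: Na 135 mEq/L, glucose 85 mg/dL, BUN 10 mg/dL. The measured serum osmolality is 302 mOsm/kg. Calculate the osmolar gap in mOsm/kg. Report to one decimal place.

23.7 mOsm/kg

Calculated osmolality = 2·Na + glucose/18 + BUN/2.8
= 2·135 + 85/18 + 10/2.8
= 270 + 4.72 + 3.57
= 278.29 mOsm/kg ≈ 278.3 mOsm/kg
Osmolar gap = measured − calculated = 302 − 278.3 = 23.7 mOsm/kg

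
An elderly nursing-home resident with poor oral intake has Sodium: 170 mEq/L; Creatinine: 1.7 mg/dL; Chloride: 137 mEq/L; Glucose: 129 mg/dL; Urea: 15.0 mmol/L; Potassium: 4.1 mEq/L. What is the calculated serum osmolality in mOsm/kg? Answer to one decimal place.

362.2 mOsm/kg

Calculated osmolality = 2·Na + glucose/18 + urea
= 2·170 + 129/18 + 15
= 340 + 7.17 + 15
= 362.17 mOsm/kg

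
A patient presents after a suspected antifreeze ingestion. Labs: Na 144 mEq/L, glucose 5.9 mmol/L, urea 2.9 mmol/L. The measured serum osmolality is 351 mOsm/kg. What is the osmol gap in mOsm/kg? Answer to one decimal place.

54.2 mOsm/kg

Calculated osmolality = 2·Na + glucose + urea
= 2·144 + 5.9 + 2.9
= 288 + 5.90 + 2.90
= 296.8 mOsm/kg ≈ 296.8 mOsm/kg
Osmolar gap = measured − calculated = 351 − 296.8 = 54.2 mOsm/kg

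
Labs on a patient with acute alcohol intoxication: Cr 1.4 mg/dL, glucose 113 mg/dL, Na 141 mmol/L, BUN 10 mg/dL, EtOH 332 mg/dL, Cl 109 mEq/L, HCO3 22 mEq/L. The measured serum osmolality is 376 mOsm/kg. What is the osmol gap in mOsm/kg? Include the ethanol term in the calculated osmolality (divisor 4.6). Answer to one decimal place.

12.0 mOsm/kg

Calculated osmolality = 2·Na + glucose/18 + BUN/2.8 + ethanol/4.6
= 2·141 + 113/18 + 10/2.8 + 332/4.6
= 282 + 6.28 + 3.57 + 72.17
= 364.02 mOsm/kg ≈ 364.0 mOsm/kg
Osmolar gap = measured − calculated = 376 − 364.0 = 12.0 mOsm/kg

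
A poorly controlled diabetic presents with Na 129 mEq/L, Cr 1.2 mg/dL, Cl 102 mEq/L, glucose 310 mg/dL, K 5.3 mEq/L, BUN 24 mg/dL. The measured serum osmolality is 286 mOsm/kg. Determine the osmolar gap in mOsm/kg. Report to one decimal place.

Calculated osmolality = 2·Na + glucose/18 + BUN/2.8
= 2·129 + 310/18 + 24/2.8
= 258 + 17.22 + 8.57
= 283.79 mOsm/kg ≈ 283.8 mOsm/kg
Osmolar gap = measured − calculated = 286 − 283.8 = 2.2 mOsm/kg

2.2 mOsm/kg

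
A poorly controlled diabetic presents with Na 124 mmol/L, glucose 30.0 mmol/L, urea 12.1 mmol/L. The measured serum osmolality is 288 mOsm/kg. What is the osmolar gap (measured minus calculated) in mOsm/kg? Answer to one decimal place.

Calculated osmolality = 2·Na + glucose + urea
= 2·124 + 30 + 12.1
= 248 + 30 + 12.10
= 290.1 mOsm/kg ≈ 290.1 mOsm/kg
Osmolar gap = measured − calculated = 288 − 290.1 = -2.1 mOsm/kg

-2.1 mOsm/kg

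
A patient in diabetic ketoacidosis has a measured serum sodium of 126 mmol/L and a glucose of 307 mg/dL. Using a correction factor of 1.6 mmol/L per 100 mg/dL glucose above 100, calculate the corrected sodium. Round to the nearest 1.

129 mmol/L

Corrected Na = measured Na + 1.6 · (glucose − 100)/100
= 126 + 1.6 · (307 − 100)/100
= 126 + 3.3
= 129.3 mmol/L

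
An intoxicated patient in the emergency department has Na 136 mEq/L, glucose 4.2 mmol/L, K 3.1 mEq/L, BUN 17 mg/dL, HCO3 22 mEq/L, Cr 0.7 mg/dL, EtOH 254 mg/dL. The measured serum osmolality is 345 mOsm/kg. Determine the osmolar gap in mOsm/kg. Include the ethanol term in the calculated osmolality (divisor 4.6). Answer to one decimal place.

7.5 mOsm/kg

Calculated osmolality = 2·Na + glucose + BUN/2.8 + ethanol/4.6
= 2·136 + 4.2 + 17/2.8 + 254/4.6
= 272 + 4.20 + 6.07 + 55.22
= 337.49 mOsm/kg ≈ 337.5 mOsm/kg
Osmolar gap = measured − calculated = 345 − 337.5 = 7.5 mOsm/kg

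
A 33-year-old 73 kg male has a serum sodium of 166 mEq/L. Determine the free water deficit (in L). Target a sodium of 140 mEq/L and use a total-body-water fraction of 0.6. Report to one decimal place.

TBW = 0.6 · 73 = 43.8 L
Free water deficit = TBW · (Na/140 − 1)
= 43.8 · (166/140 − 1)
= 43.8 · 0.1857
= 8.13 L

8.1 L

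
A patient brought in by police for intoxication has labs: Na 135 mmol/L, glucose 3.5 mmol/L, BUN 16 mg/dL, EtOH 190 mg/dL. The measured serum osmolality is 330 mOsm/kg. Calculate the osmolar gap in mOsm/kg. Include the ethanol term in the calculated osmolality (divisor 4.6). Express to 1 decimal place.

Calculated osmolality = 2·Na + glucose + BUN/2.8 + ethanol/4.6
= 2·135 + 3.5 + 16/2.8 + 190/4.6
= 270 + 3.50 + 5.71 + 41.30
= 320.51 mOsm/kg ≈ 320.5 mOsm/kg
Osmolar gap = measured − calculated = 330 − 320.5 = 9.5 mOsm/kg

9.5 mOsm/kg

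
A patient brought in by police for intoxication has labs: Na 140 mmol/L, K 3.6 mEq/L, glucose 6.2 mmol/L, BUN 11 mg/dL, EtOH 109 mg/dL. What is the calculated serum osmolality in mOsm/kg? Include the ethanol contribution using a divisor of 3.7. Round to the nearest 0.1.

Calculated osmolality = 2·Na + glucose + BUN/2.8 + ethanol/3.7
= 2·140 + 6.2 + 11/2.8 + 109/3.7
= 280 + 6.20 + 3.93 + 29.46
= 319.59 mOsm/kg

319.6 mOsm/kg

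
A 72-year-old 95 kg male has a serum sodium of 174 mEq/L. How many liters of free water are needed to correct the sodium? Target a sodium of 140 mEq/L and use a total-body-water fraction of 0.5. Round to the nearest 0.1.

11.5 L

TBW = 0.5 · 95 = 47.5 L
Free water deficit = TBW · (Na/140 − 1)
= 47.5 · (174/140 − 1)
= 47.5 · 0.2429
= 11.54 L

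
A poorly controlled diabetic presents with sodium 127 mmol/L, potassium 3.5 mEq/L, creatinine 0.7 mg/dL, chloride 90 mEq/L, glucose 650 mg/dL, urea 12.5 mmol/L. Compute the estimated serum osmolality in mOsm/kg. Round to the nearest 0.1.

Calculated osmolality = 2·Na + glucose/18 + urea
= 2·127 + 650/18 + 12.5
= 254 + 36.11 + 12.50
= 302.61 mOsm/kg

302.6 mOsm/kg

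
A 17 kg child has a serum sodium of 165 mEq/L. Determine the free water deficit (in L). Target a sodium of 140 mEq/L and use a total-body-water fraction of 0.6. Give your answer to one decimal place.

TBW = 0.6 · 17 = 10.2 L
Free water deficit = TBW · (Na/140 − 1)
= 10.2 · (165/140 − 1)
= 10.2 · 0.1786
= 1.82 L

1.8 L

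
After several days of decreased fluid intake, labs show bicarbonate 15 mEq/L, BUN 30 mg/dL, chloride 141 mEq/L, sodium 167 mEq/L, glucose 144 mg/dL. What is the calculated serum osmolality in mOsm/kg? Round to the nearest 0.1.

Calculated osmolality = 2·Na + glucose/18 + BUN/2.8
= 2·167 + 144/18 + 30/2.8
= 334 + 8 + 10.71
= 352.71 mOsm/kg

352.7 mOsm/kg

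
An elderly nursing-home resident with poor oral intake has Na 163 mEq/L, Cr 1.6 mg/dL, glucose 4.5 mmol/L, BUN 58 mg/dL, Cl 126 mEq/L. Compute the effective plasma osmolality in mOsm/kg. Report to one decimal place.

330.5 mOsm/kg

Effective osmolality excludes urea (freely permeant across cell membranes):
2·Na + glucose
= 2·163 + 4.5
= 326 + 4.5
= 330.5 mOsm/kg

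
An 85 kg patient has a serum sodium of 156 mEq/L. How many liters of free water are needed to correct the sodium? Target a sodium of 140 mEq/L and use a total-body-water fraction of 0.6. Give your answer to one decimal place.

5.8 L

TBW = 0.6 · 85 = 51 L
Free water deficit = TBW · (Na/140 − 1)
= 51 · (156/140 − 1)
= 51 · 0.1143
= 5.83 L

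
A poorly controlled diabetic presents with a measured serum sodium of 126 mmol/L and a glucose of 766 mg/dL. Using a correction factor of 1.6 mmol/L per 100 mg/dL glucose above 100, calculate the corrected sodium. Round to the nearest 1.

137 mmol/L

Corrected Na = measured Na + 1.6 · (glucose − 100)/100
= 126 + 1.6 · (766 − 100)/100
= 126 + 10.7
= 136.7 mmol/L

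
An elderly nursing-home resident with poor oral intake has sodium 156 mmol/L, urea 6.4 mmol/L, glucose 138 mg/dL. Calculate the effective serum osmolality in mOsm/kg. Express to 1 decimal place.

319.7 mOsm/kg

Effective osmolality excludes urea (freely permeant across cell membranes):
2·Na + glucose/18
= 2·156 + 138/18
= 312 + 7.67
= 319.67 mOsm/kg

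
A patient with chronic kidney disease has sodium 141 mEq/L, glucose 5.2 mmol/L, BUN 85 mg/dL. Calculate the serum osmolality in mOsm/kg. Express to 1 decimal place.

317.6 mOsm/kg

Calculated osmolality = 2·Na + glucose + BUN/2.8
= 2·141 + 5.2 + 85/2.8
= 282 + 5.20 + 30.36
= 317.56 mOsm/kg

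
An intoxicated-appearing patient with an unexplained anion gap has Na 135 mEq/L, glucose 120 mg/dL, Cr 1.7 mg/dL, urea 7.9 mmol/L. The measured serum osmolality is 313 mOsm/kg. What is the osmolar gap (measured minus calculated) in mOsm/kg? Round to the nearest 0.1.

Calculated osmolality = 2·Na + glucose/18 + urea
= 2·135 + 120/18 + 7.9
= 270 + 6.67 + 7.90
= 284.57 mOsm/kg ≈ 284.6 mOsm/kg
Osmolar gap = measured − calculated = 313 − 284.6 = 28.4 mOsm/kg

28.4 mOsm/kg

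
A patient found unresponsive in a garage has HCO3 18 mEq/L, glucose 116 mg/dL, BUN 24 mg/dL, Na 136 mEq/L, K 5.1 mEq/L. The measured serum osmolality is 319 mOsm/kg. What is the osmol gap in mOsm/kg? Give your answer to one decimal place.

Calculated osmolality = 2·Na + glucose/18 + BUN/2.8
= 2·136 + 116/18 + 24/2.8
= 272 + 6.44 + 8.57
= 287.01 mOsm/kg ≈ 287.0 mOsm/kg
Osmolar gap = measured − calculated = 319 − 287.0 = 32.0 mOsm/kg

32.0 mOsm/kg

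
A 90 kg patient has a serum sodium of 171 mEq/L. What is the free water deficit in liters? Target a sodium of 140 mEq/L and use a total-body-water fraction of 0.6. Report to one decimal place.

12.0 L

TBW = 0.6 · 90 = 54 L
Free water deficit = TBW · (Na/140 − 1)
= 54 · (171/140 − 1)
= 54 · 0.2214
= 11.96 L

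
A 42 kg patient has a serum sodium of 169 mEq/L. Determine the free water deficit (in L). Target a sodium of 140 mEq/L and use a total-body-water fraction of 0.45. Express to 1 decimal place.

TBW = 0.45 · 42 = 18.9 L
Free water deficit = TBW · (Na/140 − 1)
= 18.9 · (169/140 − 1)
= 18.9 · 0.2071
= 3.91 L

3.9 L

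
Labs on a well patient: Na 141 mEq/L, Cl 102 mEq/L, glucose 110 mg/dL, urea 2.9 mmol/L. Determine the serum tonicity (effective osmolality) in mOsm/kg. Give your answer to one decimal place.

288.1 mOsm/kg

Effective osmolality excludes urea (freely permeant across cell membranes):
2·Na + glucose/18
= 2·141 + 110/18
= 282 + 6.11
= 288.11 mOsm/kg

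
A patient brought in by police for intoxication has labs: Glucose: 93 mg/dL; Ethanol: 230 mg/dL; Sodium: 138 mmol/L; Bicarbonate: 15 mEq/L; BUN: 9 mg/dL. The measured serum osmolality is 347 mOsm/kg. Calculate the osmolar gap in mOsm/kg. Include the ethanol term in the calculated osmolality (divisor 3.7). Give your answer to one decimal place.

Calculated osmolality = 2·Na + glucose/18 + BUN/2.8 + ethanol/3.7
= 2·138 + 93/18 + 9/2.8 + 230/3.7
= 276 + 5.17 + 3.21 + 62.16
= 346.54 mOsm/kg ≈ 346.5 mOsm/kg
Osmolar gap = measured − calculated = 347 − 346.5 = 0.5 mOsm/kg

0.5 mOsm/kg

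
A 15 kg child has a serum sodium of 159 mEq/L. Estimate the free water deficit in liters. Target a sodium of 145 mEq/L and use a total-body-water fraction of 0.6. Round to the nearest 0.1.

0.9 L

TBW = 0.6 · 15 = 9 L
Free water deficit = TBW · (Na/145 − 1)
= 9 · (159/145 − 1)
= 9 · 0.0966
= 0.87 L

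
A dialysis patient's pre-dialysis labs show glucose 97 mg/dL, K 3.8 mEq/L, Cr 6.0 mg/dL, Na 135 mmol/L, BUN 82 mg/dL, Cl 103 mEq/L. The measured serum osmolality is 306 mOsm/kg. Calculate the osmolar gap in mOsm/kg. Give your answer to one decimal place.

Calculated osmolality = 2·Na + glucose/18 + BUN/2.8
= 2·135 + 97/18 + 82/2.8
= 270 + 5.39 + 29.29
= 304.68 mOsm/kg ≈ 304.7 mOsm/kg
Osmolar gap = measured − calculated = 306 − 304.7 = 1.3 mOsm/kg

1.3 mOsm/kg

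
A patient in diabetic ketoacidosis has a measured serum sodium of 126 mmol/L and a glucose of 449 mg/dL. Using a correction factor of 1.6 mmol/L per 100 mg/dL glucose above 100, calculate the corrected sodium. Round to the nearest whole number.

Corrected Na = measured Na + 1.6 · (glucose − 100)/100
= 126 + 1.6 · (449 − 100)/100
= 126 + 5.6
= 131.6 mmol/L

132 mmol/L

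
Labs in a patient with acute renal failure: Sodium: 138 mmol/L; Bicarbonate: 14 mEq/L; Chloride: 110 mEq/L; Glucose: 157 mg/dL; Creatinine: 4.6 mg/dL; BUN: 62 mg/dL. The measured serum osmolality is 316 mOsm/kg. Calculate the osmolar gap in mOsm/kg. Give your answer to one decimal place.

9.1 mOsm/kg

Calculated osmolality = 2·Na + glucose/18 + BUN/2.8
= 2·138 + 157/18 + 62/2.8
= 276 + 8.72 + 22.14
= 306.86 mOsm/kg ≈ 306.9 mOsm/kg
Osmolar gap = measured − calculated = 316 − 306.9 = 9.1 mOsm/kg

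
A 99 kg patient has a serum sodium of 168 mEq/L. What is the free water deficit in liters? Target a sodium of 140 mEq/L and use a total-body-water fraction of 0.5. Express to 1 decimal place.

9.9 L

TBW = 0.5 · 99 = 49.5 L
Free water deficit = TBW · (Na/140 − 1)
= 49.5 · (168/140 − 1)
= 49.5 · 0.2
= 9.9 L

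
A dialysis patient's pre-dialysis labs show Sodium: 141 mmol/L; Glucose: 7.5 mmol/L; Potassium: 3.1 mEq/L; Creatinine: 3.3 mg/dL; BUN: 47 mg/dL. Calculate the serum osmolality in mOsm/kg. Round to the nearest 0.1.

306.3 mOsm/kg

Calculated osmolality = 2·Na + glucose + BUN/2.8
= 2·141 + 7.5 + 47/2.8
= 282 + 7.50 + 16.79
= 306.29 mOsm/kg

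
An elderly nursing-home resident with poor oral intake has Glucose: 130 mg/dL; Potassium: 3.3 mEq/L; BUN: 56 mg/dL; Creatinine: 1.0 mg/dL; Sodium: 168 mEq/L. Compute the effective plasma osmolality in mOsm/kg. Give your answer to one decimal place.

Effective osmolality excludes urea (freely permeant across cell membranes):
2·Na + glucose/18
= 2·168 + 130/18
= 336 + 7.22
= 343.22 mOsm/kg

343.2 mOsm/kg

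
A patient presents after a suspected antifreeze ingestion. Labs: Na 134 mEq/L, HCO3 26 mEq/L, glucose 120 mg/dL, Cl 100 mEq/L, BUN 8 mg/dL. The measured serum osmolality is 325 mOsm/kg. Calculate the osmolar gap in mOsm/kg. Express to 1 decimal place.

Calculated osmolality = 2·Na + glucose/18 + BUN/2.8
= 2·134 + 120/18 + 8/2.8
= 268 + 6.67 + 2.86
= 277.53 mOsm/kg ≈ 277.5 mOsm/kg
Osmolar gap = measured − calculated = 325 − 277.5 = 47.5 mOsm/kg

47.5 mOsm/kg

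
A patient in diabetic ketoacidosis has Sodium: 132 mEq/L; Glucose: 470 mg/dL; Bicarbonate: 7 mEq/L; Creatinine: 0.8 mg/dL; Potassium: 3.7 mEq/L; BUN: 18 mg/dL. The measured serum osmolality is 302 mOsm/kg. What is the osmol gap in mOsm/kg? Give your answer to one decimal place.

Calculated osmolality = 2·Na + glucose/18 + BUN/2.8
= 2·132 + 470/18 + 18/2.8
= 264 + 26.11 + 6.43
= 296.54 mOsm/kg ≈ 296.5 mOsm/kg
Osmolar gap = measured − calculated = 302 − 296.5 = 5.5 mOsm/kg

5.5 mOsm/kg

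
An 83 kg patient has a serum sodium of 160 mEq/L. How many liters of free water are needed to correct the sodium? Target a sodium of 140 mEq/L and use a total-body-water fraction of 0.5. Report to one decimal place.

5.9 L

TBW = 0.5 · 83 = 41.5 L
Free water deficit = TBW · (Na/140 − 1)
= 41.5 · (160/140 − 1)
= 41.5 · 0.1429
= 5.93 L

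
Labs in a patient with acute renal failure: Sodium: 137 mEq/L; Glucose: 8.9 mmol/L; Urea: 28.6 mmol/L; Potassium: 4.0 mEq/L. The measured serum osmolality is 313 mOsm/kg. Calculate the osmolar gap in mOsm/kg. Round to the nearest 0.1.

Calculated osmolality = 2·Na + glucose + urea
= 2·137 + 8.9 + 28.6
= 274 + 8.90 + 28.60
= 311.5 mOsm/kg ≈ 311.5 mOsm/kg
Osmolar gap = measured − calculated = 313 − 311.5 = 1.5 mOsm/kg

1.5 mOsm/kg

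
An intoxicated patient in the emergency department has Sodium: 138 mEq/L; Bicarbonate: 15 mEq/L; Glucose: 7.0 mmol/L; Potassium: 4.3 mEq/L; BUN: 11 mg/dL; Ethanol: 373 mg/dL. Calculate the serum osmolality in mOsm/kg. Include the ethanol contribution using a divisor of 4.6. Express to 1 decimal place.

368.0 mOsm/kg

Calculated osmolality = 2·Na + glucose + BUN/2.8 + ethanol/4.6
= 2·138 + 7 + 11/2.8 + 373/4.6
= 276 + 7 + 3.93 + 81.09
= 368.02 mOsm/kg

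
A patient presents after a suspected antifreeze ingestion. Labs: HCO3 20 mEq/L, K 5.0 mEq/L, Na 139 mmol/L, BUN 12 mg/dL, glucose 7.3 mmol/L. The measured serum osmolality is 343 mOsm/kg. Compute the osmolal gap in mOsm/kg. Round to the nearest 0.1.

53.4 mOsm/kg

Calculated osmolality = 2·Na + glucose + BUN/2.8
= 2·139 + 7.3 + 12/2.8
= 278 + 7.30 + 4.29
= 289.59 mOsm/kg ≈ 289.6 mOsm/kg
Osmolar gap = measured − calculated = 343 − 289.6 = 53.4 mOsm/kg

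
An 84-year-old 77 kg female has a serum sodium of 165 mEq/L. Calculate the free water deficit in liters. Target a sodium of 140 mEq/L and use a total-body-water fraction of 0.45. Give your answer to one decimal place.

6.2 L

TBW = 0.45 · 77 = 34.65 L
Free water deficit = TBW · (Na/140 − 1)
= 34.65 · (165/140 − 1)
= 34.65 · 0.1786
= 6.19 L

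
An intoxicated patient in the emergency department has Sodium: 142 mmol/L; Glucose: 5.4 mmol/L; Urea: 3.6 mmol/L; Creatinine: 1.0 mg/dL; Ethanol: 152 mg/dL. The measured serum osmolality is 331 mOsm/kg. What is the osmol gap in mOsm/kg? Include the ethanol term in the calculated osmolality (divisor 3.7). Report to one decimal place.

Calculated osmolality = 2·Na + glucose + urea + ethanol/3.7
= 2·142 + 5.4 + 3.6 + 152/3.7
= 284 + 5.40 + 3.60 + 41.08
= 334.08 mOsm/kg ≈ 334.1 mOsm/kg
Osmolar gap = measured − calculated = 331 − 334.1 = -3.1 mOsm/kg

-3.1 mOsm/kg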